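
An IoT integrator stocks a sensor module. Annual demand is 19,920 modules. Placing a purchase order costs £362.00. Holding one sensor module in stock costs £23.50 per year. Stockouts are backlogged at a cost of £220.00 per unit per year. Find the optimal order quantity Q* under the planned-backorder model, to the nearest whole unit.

With planned backorders, Q* = √(2DS/H) · √((H+B)/B).
√(2DS/H) = √(2 × 19,920 × 362 / 23.5) = 783.394.
√((H+B)/B) = √((23.5+220)/220) = 1.0521.
Q* ≈ 824.173.

Q* ≈ 824 modules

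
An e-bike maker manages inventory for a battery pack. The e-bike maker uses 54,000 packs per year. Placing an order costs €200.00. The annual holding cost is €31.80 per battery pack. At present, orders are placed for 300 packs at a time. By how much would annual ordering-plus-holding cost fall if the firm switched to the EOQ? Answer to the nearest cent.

Extra cost ≈ €14,561.60 per year

EOQ = √(2DS/H) = √(2 × 54,000 × 200 / 31.8) ≈ 824.16.
Cost at Q* = (D/Q*)S + (Q*/2)H = √(2DSH) ≈ €26,208.40.
Cost at Q = 300: (54,000/300)×200 + (300/2)×31.8 = €36,000.00 + €4,770.00 = €40,770.00.
Excess = €40,770.00 − €26,208.40 = €14,561.60.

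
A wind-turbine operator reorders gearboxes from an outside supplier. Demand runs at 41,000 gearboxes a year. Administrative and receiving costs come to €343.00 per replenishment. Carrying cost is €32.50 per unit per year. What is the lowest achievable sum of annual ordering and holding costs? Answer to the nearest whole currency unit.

TC* ≈ €30,234

EOQ = √(2DS/H) = √(2 × 41,000 × 343 / 32.5) ≈ 930.28.
At Q*, ordering cost (D/Q*)S equals holding cost (Q*/2)H, each = √(DSH/2).
Minimum total = √(2DSH) = √(2 × 41,000 × 343 × 32.5) ≈ 30234.004.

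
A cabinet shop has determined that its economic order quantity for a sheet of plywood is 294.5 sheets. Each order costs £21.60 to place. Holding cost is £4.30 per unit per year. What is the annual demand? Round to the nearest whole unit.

D ≈ 8,633 sheets per year

Squaring Q* = √(2DS/H) gives Q*² = 2DS/H.
From Q* = √(2DS/H): D = Q*²H / (2S) = 294.5² × 4.3 / (2 × 21.6) = 8632.872.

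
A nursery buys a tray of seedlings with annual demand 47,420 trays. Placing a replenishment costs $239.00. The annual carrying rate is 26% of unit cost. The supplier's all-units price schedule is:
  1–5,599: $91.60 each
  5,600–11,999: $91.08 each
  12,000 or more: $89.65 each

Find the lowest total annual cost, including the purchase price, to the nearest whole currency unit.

TC* ≈ $4,366,906

Holding cost per unit per year at price C is H = 0.26·C.
For each price level, check whether its EOQ is feasible; otherwise the best quantity at that price is the breakpoint.
EOQ at $91.60 = 975.6 (feasible in tier 1): TC = 47,420×$91.60 + (47,420/975.6)×239 + (975.6/2)×0.26×$91.60 = $4,366,906.28.
EOQ at $91.08 = 978.4 < 5600, so use break Q=5600: TC = 47,420×$91.08 + (47,420/5600.0)×239 + (5600.0/2)×0.26×$91.08 = $4,387,343.66.
EOQ at $89.65 = 986.1 < 12000, so use break Q=12000: TC = 47,420×$89.65 + (47,420/12000.0)×239 + (12000.0/2)×0.26×$89.65 = $4,392,001.45.
Lowest total cost among the candidates is at Q = 975.6.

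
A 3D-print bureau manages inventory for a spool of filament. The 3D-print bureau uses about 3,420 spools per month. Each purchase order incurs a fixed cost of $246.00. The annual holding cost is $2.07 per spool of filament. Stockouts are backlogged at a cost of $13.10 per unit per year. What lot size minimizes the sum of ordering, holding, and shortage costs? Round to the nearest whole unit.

Q* ≈ 3,361 spools

Annual demand D = 3,420 × 12 = 41,040.
With planned backorders, Q* = √(2DS/H) · √((H+B)/B).
√(2DS/H) = √(2 × 41,040 × 246 / 2.07) = 3123.209.
√((H+B)/B) = √((2.07+13.1)/13.1) = 1.0761.
Q* ≈ 3360.920.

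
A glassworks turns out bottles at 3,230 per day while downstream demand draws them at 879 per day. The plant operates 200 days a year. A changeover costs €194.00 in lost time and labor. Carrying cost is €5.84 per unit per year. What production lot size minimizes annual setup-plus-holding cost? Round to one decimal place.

Q* ≈ 4,005.8 bottles

Annual demand D = 879 × 200 = 175,800.
Production build-up factor (1 − d/p) = 1 − 879/3,230 = 0.7279.
Q* = √(2DS / (H(1 − d/p))) = √(2 × 175,800 × 194 / (5.84 × 0.7279)).
= √(68,210,400 / 4.2507) ≈ 4005.842.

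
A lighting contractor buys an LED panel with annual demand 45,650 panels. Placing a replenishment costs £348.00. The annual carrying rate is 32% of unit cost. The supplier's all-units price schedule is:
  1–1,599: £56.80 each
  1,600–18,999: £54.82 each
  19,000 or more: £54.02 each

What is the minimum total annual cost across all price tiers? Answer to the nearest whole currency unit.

Holding cost per unit per year at price C is H = 0.32·C.
Candidates are each tier's EOQ (if it falls in that tier) and each price-break quantity.
EOQ at £56.80 = 1322.1 (feasible in tier 1): TC = 45,650×£56.80 + (45,650/1322.1)×348 + (1322.1/2)×0.32×£56.80 = £2,616,951.13.
EOQ at £54.82 = 1345.8 < 1600, so use break Q=1600: TC = 45,650×£54.82 + (45,650/1600.0)×348 + (1600.0/2)×0.32×£54.82 = £2,526,495.79.
EOQ at £54.02 = 1355.7 < 19000, so use break Q=19000: TC = 45,650×£54.02 + (45,650/19000.0)×348 + (19000.0/2)×0.32×£54.02 = £2,631,069.92.
Lowest total cost among the candidates is at Q = 1600.0.

TC* ≈ £2,526,496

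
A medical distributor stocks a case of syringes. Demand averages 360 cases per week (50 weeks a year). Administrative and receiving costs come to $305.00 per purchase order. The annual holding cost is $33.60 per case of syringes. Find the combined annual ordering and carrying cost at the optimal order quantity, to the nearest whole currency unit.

Annual demand D = 360 × 50 = 18,000.
Q* = √(2DS/H) = √(2 × 18,000 × 305 / 33.6) ≈ 571.65.
At the optimum the two cost components are equal, so total cost = 2·(Q*/2)H = Q*·H.
Minimum total = √(2DSH) = √(2 × 18,000 × 305 × 33.6) ≈ 19207.499.

TC* ≈ $19,207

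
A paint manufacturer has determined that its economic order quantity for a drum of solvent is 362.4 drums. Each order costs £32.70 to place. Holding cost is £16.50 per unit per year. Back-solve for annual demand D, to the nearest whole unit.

D ≈ 33,135 drums per year

Invert the EOQ relation Q*² = 2DS/H.
From Q* = √(2DS/H): D = Q*²H / (2S) = 362.4² × 16.5 / (2 × 32.7) = 33134.664.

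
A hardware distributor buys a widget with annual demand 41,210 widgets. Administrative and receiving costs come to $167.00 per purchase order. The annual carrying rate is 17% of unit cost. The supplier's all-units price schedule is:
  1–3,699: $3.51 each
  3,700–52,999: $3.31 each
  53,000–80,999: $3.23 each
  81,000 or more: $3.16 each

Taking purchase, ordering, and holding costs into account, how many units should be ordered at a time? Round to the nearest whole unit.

Q* ≈ 4,946 widgets

Holding cost per unit per year at price C is H = 0.17·C.
Candidates are each tier's EOQ (if it falls in that tier) and each price-break quantity.
Tier 1 ($3.51): EOQ = 4802.8 exceeds tier's upper bound 3699, so this tier is dominated.
EOQ at $3.31 = 4945.8 (feasible in tier 2): TC = 41,210×$3.31 + (41,210/4945.8)×167 + (4945.8/2)×0.17×$3.31 = $139,188.10.
EOQ at $3.23 = 5006.7 < 53000, so use break Q=53000: TC = 41,210×$3.23 + (41,210/53000.0)×167 + (53000.0/2)×0.17×$3.23 = $147,789.30.
EOQ at $3.16 = 5061.8 < 81000, so use break Q=81000: TC = 41,210×$3.16 + (41,210/81000.0)×167 + (81000.0/2)×0.17×$3.16 = $152,065.16.
Lowest total cost is $139,188.10 at Q = 4945.8.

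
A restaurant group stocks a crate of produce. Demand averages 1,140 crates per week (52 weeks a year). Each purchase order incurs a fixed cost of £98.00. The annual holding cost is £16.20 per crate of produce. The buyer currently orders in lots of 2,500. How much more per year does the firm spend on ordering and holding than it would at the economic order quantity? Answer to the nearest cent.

Annual demand D = 1,140 × 52 = 59,280.
EOQ = √(2DS/H) = √(2 × 59,280 × 98 / 16.2) ≈ 846.89.
Cost at Q* = (D/Q*)S + (Q*/2)H = √(2DSH) ≈ £13,719.54.
Cost at Q = 2,500: (59,280/2,500)×98 + (2,500/2)×16.2 = £2,323.78 + £20,250.00 = £22,573.78.
Excess = £22,573.78 − £13,719.54 = £8,854.23.

Extra cost ≈ £8,854.23 per year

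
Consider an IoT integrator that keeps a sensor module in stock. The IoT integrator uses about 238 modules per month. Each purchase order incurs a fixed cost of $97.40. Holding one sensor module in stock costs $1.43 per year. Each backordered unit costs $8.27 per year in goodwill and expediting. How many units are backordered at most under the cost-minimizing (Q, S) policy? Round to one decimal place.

S* ≈ 99.6 modules

Annual demand D = 238 × 12 = 2,856.
With planned backorders, Q* = √(2DS/H) · √((H+B)/B).
√(2DS/H) = √(2 × 2,856 × 97.4 / 1.43) = 623.743.
√((H+B)/B) = √((1.43+8.27)/8.27) = 1.0830.
Q* ≈ 675.521.
S* = Q* · H/(H+B) = 675.521 × 1.43/9.7 ≈ 99.587.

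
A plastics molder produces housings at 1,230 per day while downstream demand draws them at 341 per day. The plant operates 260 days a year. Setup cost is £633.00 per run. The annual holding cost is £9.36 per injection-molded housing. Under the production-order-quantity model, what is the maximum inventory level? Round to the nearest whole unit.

Annual demand D = 341 × 260 = 88,660.
Production build-up factor (1 − d/p) = 1 − 341/1,230 = 0.7228.
Q* = √(2DS / (H(1 − d/p))) = √(2 × 88,660 × 633 / (9.36 × 0.7228)).
= √(112,243,560 / 6.7651) ≈ 4073.282.
Maximum inventory = Q*(1 − d/p) = 4073.282 × 0.7228 ≈ 2944.022.

I_max ≈ 2,944 housings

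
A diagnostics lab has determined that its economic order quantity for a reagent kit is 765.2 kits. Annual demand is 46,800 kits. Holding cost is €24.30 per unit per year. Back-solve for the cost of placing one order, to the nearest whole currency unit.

S ≈ €152

Invert the EOQ relation Q*² = 2DS/H.
From Q* = √(2DS/H): S = Q*²H / (2D) = 765.2² × 24.3 / (2 × 46,800) = 152.0129.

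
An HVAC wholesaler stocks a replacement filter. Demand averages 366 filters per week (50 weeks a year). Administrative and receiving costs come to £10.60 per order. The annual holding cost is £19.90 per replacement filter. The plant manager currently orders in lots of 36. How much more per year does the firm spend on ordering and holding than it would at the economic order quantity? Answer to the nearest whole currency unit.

Extra cost ≈ £2,968 per year

Annual demand D = 366 × 50 = 18,300.
EOQ = √(2DS/H) = √(2 × 18,300 × 10.6 / 19.9) ≈ 139.63.
Cost at Q* = (D/Q*)S + (Q*/2)H = √(2DSH) ≈ £2,778.56.
Cost at Q = 36: (18,300/36)×10.6 + (36/2)×19.9 = £5,388.33 + £358.20 = £5,746.53.
Excess = £5,746.53 − £2,778.56 = £2,967.97.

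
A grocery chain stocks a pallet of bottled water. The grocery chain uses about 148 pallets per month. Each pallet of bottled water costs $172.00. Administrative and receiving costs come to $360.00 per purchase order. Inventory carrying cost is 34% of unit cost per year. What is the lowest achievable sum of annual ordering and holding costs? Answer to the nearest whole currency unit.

Annual demand D = 148 × 12 = 1,776.
Holding cost H = 0.34 × $172.00 = $58.4800 per unit per year.
The optimal lot size = √(2DS/H) = √(2 × 1,776 × 360 / 58.48) ≈ 147.87.
At Q*, ordering cost (D/Q*)S equals holding cost (Q*/2)H, each = √(DSH/2).
Minimum total = √(2DSH) = √(2 × 1,776 × 360 × 58.48) ≈ 8647.517.

TC* ≈ $8,648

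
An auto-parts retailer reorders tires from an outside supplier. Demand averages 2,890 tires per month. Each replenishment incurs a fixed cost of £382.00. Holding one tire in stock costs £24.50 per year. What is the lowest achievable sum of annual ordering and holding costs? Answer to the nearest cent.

TC* ≈ £25,478.23

Annual demand D = 2,890 × 12 = 34,680.
EOQ = √(2DS/H) = √(2 × 34,680 × 382 / 24.5) ≈ 1039.93.
At the optimum the two cost components are equal, so total cost = 2·(Q*/2)H = Q*·H.
Minimum total = √(2DSH) = √(2 × 34,680 × 382 × 24.5) ≈ 25478.231.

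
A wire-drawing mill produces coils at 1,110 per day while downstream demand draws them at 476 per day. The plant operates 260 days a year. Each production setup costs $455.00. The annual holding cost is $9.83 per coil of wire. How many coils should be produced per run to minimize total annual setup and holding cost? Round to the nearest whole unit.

Annual demand D = 476 × 260 = 123,760.
Production build-up factor (1 − d/p) = 1 − 476/1,110 = 0.5712.
Q* = √(2DS / (H(1 − d/p))) = √(2 × 123,760 × 455 / (9.83 × 0.5712)).
= √(112,621,600 / 5.6146) ≈ 4478.689.

Q* ≈ 4,479 coils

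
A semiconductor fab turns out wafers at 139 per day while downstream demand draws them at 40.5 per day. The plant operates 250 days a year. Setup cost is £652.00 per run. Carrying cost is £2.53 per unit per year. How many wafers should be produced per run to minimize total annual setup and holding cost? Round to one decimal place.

Q* ≈ 2,713.7 wafers

Annual demand D = 40.5 × 250 = 10,125.
Production build-up factor (1 − d/p) = 1 − 40.5/139 = 0.7086.
Q* = √(2DS / (H(1 − d/p))) = √(2 × 10,125 × 652 / (2.53 × 0.7086)).
= √(13,203,000 / 1.7928) ≈ 2713.722.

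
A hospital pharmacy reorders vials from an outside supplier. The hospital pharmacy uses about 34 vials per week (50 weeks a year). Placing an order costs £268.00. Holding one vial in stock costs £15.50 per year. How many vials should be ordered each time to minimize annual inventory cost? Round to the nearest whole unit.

Q* ≈ 242 vials

Annual demand D = 34 × 50 = 1,700.
EOQ = √(2DS / H) = √(2 × 1,700 × 268 / 15.5).
= √(911,200 / 15.5) = √58,787.0968 ≈ 242.461.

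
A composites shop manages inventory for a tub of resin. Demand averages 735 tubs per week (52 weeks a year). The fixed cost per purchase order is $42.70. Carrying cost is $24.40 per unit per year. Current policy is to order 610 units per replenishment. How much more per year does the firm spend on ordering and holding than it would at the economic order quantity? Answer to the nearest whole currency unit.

Annual demand D = 735 × 52 = 38,220.
EOQ = √(2DS/H) = √(2 × 38,220 × 42.7 / 24.4) ≈ 365.75.
Cost at Q* = (D/Q*)S + (Q*/2)H = √(2DSH) ≈ $8,924.20.
Cost at Q = 610: (38,220/610)×42.7 + (610/2)×24.4 = $2,675.40 + $7,442.00 = $10,117.40.
Excess = $10,117.40 − $8,924.20 = $1,193.20.

Extra cost ≈ $1,193 per year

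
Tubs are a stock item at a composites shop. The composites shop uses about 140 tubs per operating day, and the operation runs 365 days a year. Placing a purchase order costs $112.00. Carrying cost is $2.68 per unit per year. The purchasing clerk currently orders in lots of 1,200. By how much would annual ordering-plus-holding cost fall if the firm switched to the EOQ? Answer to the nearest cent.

Extra cost ≈ $838.71 per year

Annual demand D = 140 × 365 = 51,100.
EOQ = √(2DS/H) = √(2 × 51,100 × 112 / 2.68) ≈ 2066.65.
Cost at Q* = (D/Q*)S + (Q*/2)H = √(2DSH) ≈ $5,538.62.
Cost at Q = 1,200: (51,100/1,200)×112 + (1,200/2)×2.68 = $4,769.33 + $1,608.00 = $6,377.33.
Excess = $6,377.33 − $5,538.62 = $838.71.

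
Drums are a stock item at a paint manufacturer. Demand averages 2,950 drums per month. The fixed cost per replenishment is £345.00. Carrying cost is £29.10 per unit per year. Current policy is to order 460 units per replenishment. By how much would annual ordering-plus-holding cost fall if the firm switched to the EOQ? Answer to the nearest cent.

Annual demand D = 2,950 × 12 = 35,400.
EOQ = √(2DS/H) = √(2 × 35,400 × 345 / 29.1) ≈ 916.18.
Cost at Q* = (D/Q*)S + (Q*/2)H = √(2DSH) ≈ £26,660.77.
Cost at Q = 460: (35,400/460)×345 + (460/2)×29.1 = £26,550.00 + £6,693.00 = £33,243.00.
Excess = £33,243.00 − £26,660.77 = £6,582.23.

Extra cost ≈ £6,582.23 per year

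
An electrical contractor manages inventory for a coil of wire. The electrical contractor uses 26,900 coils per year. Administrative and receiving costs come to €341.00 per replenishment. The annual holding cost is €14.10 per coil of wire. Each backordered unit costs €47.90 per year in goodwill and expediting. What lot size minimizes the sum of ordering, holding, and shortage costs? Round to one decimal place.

With planned backorders, Q* = √(2DS/H) · √((H+B)/B).
√(2DS/H) = √(2 × 26,900 × 341 / 14.1) = 1140.667.
√((H+B)/B) = √((14.1+47.9)/47.9) = 1.1377.
Q* ≈ 1297.738.

Q* ≈ 1,297.7 coils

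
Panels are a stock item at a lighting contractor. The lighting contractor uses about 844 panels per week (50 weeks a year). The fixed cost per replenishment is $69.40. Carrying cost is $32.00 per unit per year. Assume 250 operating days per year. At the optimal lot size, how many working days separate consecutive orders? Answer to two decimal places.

T ≈ 2.53 days

Annual demand D = 844 × 50 = 42,200.
Q* = √(2DS/H) = √(2 × 42,200 × 69.4 / 32) ≈ 427.83.
Cycle time = Q*/D × 250 = 427.83 / 42,200 × 250 ≈ 2.535 days.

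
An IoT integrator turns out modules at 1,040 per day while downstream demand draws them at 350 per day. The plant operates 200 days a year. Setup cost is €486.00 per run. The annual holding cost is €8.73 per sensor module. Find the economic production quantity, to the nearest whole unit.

Q* ≈ 3,427 modules

Annual demand D = 350 × 200 = 70,000.
Production build-up factor (1 − d/p) = 1 − 350/1,040 = 0.6635.
Q* = √(2DS / (H(1 − d/p))) = √(2 × 70,000 × 486 / (8.73 × 0.6635)).
= √(68,040,000 / 5.792) ≈ 3427.419.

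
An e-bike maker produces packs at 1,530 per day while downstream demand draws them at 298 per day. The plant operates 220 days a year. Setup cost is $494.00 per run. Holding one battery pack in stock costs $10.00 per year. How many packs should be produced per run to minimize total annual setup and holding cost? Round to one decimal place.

Q* ≈ 2,836.2 packs

Annual demand D = 298 × 220 = 65,560.
Production build-up factor (1 − d/p) = 1 − 298/1,530 = 0.8052.
Q* = √(2DS / (H(1 − d/p))) = √(2 × 65,560 × 494 / (10 × 0.8052)).
= √(64,773,280 / 8.0523) ≈ 2836.209.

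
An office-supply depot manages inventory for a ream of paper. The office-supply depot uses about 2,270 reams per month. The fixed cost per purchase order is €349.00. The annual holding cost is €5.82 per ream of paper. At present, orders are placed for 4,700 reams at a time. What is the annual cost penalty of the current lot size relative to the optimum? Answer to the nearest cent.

Extra cost ≈ €5,180.27 per year

Annual demand D = 2,270 × 12 = 27,240.
EOQ = √(2DS/H) = √(2 × 27,240 × 349 / 5.82) ≈ 1807.46.
Cost at Q* = (D/Q*)S + (Q*/2)H = √(2DSH) ≈ €10,519.44.
Cost at Q = 4,700: (27,240/4,700)×349 + (4,700/2)×5.82 = €2,022.71 + €13,677.00 = €15,699.71.
Excess = €15,699.71 − €10,519.44 = €5,180.27.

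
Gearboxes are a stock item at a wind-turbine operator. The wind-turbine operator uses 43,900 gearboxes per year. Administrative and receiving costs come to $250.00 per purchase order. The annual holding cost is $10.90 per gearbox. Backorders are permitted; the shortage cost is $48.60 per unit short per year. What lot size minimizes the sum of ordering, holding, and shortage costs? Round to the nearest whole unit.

Q* ≈ 1,570 gearboxes

With planned backorders, Q* = √(2DS/H) · √((H+B)/B).
√(2DS/H) = √(2 × 43,900 × 250 / 10.9) = 1419.071.
√((H+B)/B) = √((10.9+48.6)/48.6) = 1.1065.
Q* ≈ 1570.162.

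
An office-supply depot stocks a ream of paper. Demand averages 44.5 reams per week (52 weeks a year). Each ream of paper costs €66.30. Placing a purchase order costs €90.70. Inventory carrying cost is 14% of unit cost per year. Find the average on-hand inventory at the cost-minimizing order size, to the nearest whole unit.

Average inventory ≈ 106 reams

Annual demand D = 44.5 × 52 = 2,314.
Holding cost H = 0.14 × €66.30 = €9.2820 per unit per year.
Q* = √(2DS/H) = √(2 × 2,314 × 90.7 / 9.282) ≈ 212.66.
Average inventory = Q*/2 ≈ 212.66 / 2 = 106.328.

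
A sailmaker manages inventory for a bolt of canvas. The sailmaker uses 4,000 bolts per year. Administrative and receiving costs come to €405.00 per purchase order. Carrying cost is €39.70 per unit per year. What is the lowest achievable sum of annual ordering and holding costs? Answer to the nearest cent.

EOQ = √(2DS/H) = √(2 × 4,000 × 405 / 39.7) ≈ 285.68.
At the optimum the two cost components are equal, so total cost = 2·(Q*/2)H = Q*·H.
Minimum total = √(2DSH) = √(2 × 4,000 × 405 × 39.7) ≈ 11341.428.

TC* ≈ €11,341.43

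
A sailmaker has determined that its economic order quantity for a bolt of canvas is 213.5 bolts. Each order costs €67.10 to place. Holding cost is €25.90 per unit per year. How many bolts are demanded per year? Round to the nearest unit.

The basic EOQ model gives Q* = √(2DS/H); rearrange for the unknown.
From Q* = √(2DS/H): D = Q*²H / (2S) = 213.5² × 25.9 / (2 × 67.1) = 8797.170.

D ≈ 8,797 bolts per year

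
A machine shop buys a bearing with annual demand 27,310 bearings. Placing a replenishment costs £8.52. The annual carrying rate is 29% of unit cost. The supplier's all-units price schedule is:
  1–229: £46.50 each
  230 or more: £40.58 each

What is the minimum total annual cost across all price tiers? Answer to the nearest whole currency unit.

TC* ≈ £1,110,605

Holding cost per unit per year at price C is H = 0.29·C.
Candidates are each tier's EOQ (if it falls in that tier) and each price-break quantity.
EOQ at £46.50 = 185.8 (feasible in tier 1): TC = 27,310×£46.50 + (27,310/185.8)×8.52 + (185.8/2)×0.29×£46.50 = £1,272,420.08.
EOQ at £40.58 = 198.9 < 230, so use break Q=230: TC = 27,310×£40.58 + (27,310/230.0)×8.52 + (230.0/2)×0.29×£40.58 = £1,110,604.80.
Lowest total cost among the candidates is at Q = 230.0.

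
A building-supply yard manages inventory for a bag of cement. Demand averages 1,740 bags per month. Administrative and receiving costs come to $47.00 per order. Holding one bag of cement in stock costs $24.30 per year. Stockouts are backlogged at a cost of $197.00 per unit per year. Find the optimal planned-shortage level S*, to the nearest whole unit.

S* ≈ 33 bags

Annual demand D = 1,740 × 12 = 20,880.
With planned backorders, Q* = √(2DS/H) · √((H+B)/B).
√(2DS/H) = √(2 × 20,880 × 47 / 24.3) = 284.201.
√((H+B)/B) = √((24.3+197)/197) = 1.0599.
Q* ≈ 301.220.
S* = Q* · H/(H+B) = 301.220 × 24.3/221.3 ≈ 33.076.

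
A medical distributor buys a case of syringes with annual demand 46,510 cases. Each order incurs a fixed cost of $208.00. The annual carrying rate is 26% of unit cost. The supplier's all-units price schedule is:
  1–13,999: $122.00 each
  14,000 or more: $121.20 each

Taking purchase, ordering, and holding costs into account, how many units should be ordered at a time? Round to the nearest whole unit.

Q* ≈ 781 cases

Holding cost per unit per year at price C is H = 0.26·C.
Evaluate total cost at each tier's feasible EOQ or, if the EOQ is below the tier, at the tier's minimum quantity.
EOQ at $122.00 = 781.0 (feasible in tier 1): TC = 46,510×$122.00 + (46,510/781.0)×208 + (781.0/2)×0.26×$122.00 = $5,698,993.45.
EOQ at $121.20 = 783.6 < 14000, so use break Q=14000: TC = 46,510×$121.20 + (46,510/14000.0)×208 + (14000.0/2)×0.26×$121.20 = $5,858,287.01.
Lowest total cost is $5,698,993.45 at Q = 781.0.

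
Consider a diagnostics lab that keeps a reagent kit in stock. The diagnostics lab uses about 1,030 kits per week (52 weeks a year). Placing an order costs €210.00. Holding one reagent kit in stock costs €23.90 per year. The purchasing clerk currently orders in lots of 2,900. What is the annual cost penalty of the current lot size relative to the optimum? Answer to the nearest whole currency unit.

Annual demand D = 1,030 × 52 = 53,560.
EOQ = √(2DS/H) = √(2 × 53,560 × 210 / 23.9) ≈ 970.17.
Cost at Q* = (D/Q*)S + (Q*/2)H = √(2DSH) ≈ €23,186.96.
Cost at Q = 2,900: (53,560/2,900)×210 + (2,900/2)×23.9 = €3,878.48 + €34,655.00 = €38,533.48.
Excess = €38,533.48 − €23,186.96 = €15,346.52.

Extra cost ≈ €15,347 per year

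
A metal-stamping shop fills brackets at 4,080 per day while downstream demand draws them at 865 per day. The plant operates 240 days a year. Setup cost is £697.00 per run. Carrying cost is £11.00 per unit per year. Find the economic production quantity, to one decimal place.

Annual demand D = 865 × 240 = 207,600.
Production build-up factor (1 − d/p) = 1 − 865/4,080 = 0.7880.
Q* = √(2DS / (H(1 − d/p))) = √(2 × 207,600 × 697 / (11 × 0.7880)).
= √(289,394,400 / 8.6679) ≈ 5778.143.

Q* ≈ 5,778.1 brackets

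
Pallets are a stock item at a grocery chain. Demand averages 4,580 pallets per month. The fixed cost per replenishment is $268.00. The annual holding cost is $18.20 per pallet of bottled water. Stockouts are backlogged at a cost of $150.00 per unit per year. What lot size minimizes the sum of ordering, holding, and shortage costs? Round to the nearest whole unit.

Annual demand D = 4,580 × 12 = 54,960.
With planned backorders, Q* = √(2DS/H) · √((H+B)/B).
√(2DS/H) = √(2 × 54,960 × 268 / 18.2) = 1272.243.
√((H+B)/B) = √((18.2+150)/150) = 1.0589.
Q* ≈ 1347.217.

Q* ≈ 1,347 pallets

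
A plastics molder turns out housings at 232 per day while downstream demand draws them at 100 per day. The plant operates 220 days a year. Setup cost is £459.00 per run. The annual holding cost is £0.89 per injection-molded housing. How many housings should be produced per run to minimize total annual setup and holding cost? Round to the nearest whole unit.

Annual demand D = 100 × 220 = 22,000.
Production build-up factor (1 − d/p) = 1 − 100/232 = 0.5690.
Q* = √(2DS / (H(1 − d/p))) = √(2 × 22,000 × 459 / (0.89 × 0.5690)).
= √(20,196,000 / 0.5064) ≈ 6315.310.

Q* ≈ 6,315 housings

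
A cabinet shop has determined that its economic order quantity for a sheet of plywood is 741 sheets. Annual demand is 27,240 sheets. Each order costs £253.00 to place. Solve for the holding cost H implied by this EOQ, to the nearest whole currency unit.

The basic EOQ model gives Q* = √(2DS/H); rearrange for the unknown.
From Q* = √(2DS/H): H = 2DS / Q*² = 2 × 27,240 × 253 / 741² = 25.1027.

H ≈ £25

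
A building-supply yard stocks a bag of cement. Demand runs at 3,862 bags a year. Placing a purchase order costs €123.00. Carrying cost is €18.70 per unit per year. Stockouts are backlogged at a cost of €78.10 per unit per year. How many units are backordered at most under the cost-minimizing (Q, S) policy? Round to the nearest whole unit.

With planned backorders, Q* = √(2DS/H) · √((H+B)/B).
√(2DS/H) = √(2 × 3,862 × 123 / 18.7) = 225.399.
√((H+B)/B) = √((18.7+78.1)/78.1) = 1.1133.
Q* ≈ 250.937.
S* = Q* · H/(H+B) = 250.937 × 18.7/96.8 ≈ 48.477.

S* ≈ 48 bags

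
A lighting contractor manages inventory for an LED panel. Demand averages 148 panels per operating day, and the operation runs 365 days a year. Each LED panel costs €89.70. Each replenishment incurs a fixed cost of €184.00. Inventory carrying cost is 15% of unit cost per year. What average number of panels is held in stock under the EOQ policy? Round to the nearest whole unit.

Average inventory ≈ 608 panels

Annual demand D = 148 × 365 = 54,020.
Holding cost H = 0.15 × €89.70 = €13.4550 per unit per year.
The optimal lot size = √(2DS/H) = √(2 × 54,020 × 184 / 13.455) ≈ 1215.51.
Average inventory = Q*/2 ≈ 1215.51 / 2 = 607.756.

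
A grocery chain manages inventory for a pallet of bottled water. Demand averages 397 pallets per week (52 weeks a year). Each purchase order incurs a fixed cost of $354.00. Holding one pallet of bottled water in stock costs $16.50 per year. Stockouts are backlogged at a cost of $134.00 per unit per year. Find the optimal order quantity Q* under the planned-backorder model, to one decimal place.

Annual demand D = 397 × 52 = 20,644.
With planned backorders, Q* = √(2DS/H) · √((H+B)/B).
√(2DS/H) = √(2 × 20,644 × 354 / 16.5) = 941.178.
√((H+B)/B) = √((16.5+134)/134) = 1.0598.
Q* ≈ 997.441.

Q* ≈ 997.4 pallets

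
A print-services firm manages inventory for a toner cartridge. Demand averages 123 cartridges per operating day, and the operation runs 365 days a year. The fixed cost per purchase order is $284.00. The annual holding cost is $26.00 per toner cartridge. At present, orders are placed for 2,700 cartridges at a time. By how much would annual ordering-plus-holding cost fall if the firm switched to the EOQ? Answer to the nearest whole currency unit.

Annual demand D = 123 × 365 = 44,895.
EOQ = √(2DS/H) = √(2 × 44,895 × 284 / 26) ≈ 990.34.
Cost at Q* = (D/Q*)S + (Q*/2)H = √(2DSH) ≈ $25,748.97.
Cost at Q = 2,700: (44,895/2,700)×284 + (2,700/2)×26 = $4,722.29 + $35,100.00 = $39,822.29.
Excess = $39,822.29 − $25,748.97 = $14,073.32.

Extra cost ≈ $14,073 per year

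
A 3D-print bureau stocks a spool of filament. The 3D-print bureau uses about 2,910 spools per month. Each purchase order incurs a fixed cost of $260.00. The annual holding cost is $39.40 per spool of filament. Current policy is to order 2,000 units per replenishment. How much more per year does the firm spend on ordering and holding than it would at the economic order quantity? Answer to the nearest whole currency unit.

Extra cost ≈ $17,192 per year

Annual demand D = 2,910 × 12 = 34,920.
EOQ = √(2DS/H) = √(2 × 34,920 × 260 / 39.4) ≈ 678.88.
Cost at Q* = (D/Q*)S + (Q*/2)H = √(2DSH) ≈ $26,747.73.
Cost at Q = 2,000: (34,920/2,000)×260 + (2,000/2)×39.4 = $4,539.60 + $39,400.00 = $43,939.60.
Excess = $43,939.60 − $26,747.73 = $17,191.87.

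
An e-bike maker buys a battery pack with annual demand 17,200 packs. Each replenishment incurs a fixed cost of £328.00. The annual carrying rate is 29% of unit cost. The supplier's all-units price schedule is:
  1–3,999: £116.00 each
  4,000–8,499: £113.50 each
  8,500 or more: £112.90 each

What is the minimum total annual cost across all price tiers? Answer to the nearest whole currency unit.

Holding cost per unit per year at price C is H = 0.29·C.
Evaluate total cost at each tier's feasible EOQ or, if the EOQ is below the tier, at the tier's minimum quantity.
EOQ at £116.00 = 579.1 (feasible in tier 1): TC = 17,200×£116.00 + (17,200/579.1)×328 + (579.1/2)×0.29×£116.00 = £2,014,682.48.
EOQ at £113.50 = 585.5 < 4000, so use break Q=4000: TC = 17,200×£113.50 + (17,200/4000.0)×328 + (4000.0/2)×0.29×£113.50 = £2,019,440.40.
EOQ at £112.90 = 587.0 < 8500, so use break Q=8500: TC = 17,200×£112.90 + (17,200/8500.0)×328 + (8500.0/2)×0.29×£112.90 = £2,081,692.97.
Lowest total cost among the candidates is at Q = 579.1.

TC* ≈ £2,014,682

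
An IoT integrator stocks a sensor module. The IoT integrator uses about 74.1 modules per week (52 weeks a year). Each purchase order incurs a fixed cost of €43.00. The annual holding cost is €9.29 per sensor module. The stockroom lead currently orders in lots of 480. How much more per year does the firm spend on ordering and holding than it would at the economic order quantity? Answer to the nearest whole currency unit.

Extra cost ≈ €820 per year

Annual demand D = 74.1 × 52 = 3,853.2.
EOQ = √(2DS/H) = √(2 × 3,853.2 × 43 / 9.29) ≈ 188.87.
Cost at Q* = (D/Q*)S + (Q*/2)H = √(2DSH) ≈ €1,754.56.
Cost at Q = 480: (3,853.2/480)×43 + (480/2)×9.29 = €345.18 + €2,229.60 = €2,574.78.
Excess = €2,574.78 − €1,754.56 = €820.22.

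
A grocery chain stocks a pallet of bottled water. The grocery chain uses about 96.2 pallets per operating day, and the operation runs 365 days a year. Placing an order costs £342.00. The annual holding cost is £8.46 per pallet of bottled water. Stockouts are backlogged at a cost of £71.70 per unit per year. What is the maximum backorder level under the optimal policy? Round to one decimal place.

S* ≈ 188.0 pallets

Annual demand D = 96.2 × 365 = 35,113.
With planned backorders, Q* = √(2DS/H) · √((H+B)/B).
√(2DS/H) = √(2 × 35,113 × 342 / 8.46) = 1684.911.
√((H+B)/B) = √((8.46+71.7)/71.7) = 1.0574.
Q* ≈ 1781.542.
S* = Q* · H/(H+B) = 1781.542 × 8.46/80.16 ≈ 188.022.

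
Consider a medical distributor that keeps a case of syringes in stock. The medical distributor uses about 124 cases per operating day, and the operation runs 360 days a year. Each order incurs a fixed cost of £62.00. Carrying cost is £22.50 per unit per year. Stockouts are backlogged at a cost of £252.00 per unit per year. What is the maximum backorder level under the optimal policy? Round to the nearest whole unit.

S* ≈ 42 cases

Annual demand D = 124 × 360 = 44,640.
With planned backorders, Q* = √(2DS/H) · √((H+B)/B).
√(2DS/H) = √(2 × 44,640 × 62 / 22.5) = 496.000.
√((H+B)/B) = √((22.5+252)/252) = 1.0437.
Q* ≈ 517.670.
S* = Q* · H/(H+B) = 517.670 × 22.5/274.5 ≈ 42.432.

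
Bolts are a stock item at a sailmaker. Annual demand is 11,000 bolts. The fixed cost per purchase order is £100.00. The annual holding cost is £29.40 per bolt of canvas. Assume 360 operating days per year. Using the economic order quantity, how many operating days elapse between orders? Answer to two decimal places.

The optimal lot size = √(2DS/H) = √(2 × 11,000 × 100 / 29.4) ≈ 273.55.
Cycle time = Q*/D × 360 = 273.55 / 11,000 × 360 ≈ 8.953 days.

T ≈ 8.95 days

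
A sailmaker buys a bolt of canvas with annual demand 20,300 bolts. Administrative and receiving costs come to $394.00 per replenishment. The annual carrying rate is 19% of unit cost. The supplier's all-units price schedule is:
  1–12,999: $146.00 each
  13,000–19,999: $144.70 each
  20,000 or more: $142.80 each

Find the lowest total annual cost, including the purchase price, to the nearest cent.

TC* ≈ $2,984,865.14

Holding cost per unit per year at price C is H = 0.19·C.
Candidates are each tier's EOQ (if it falls in that tier) and each price-break quantity.
EOQ at $146.00 = 759.4 (feasible in tier 1): TC = 20,300×$146.00 + (20,300/759.4)×394 + (759.4/2)×0.19×$146.00 = $2,984,865.14.
EOQ at $144.70 = 762.8 < 13000, so use break Q=13000: TC = 20,300×$144.70 + (20,300/13000.0)×394 + (13000.0/2)×0.19×$144.70 = $3,116,729.75.
EOQ at $142.80 = 767.8 < 20000, so use break Q=20000: TC = 20,300×$142.80 + (20,300/20000.0)×394 + (20000.0/2)×0.19×$142.80 = $3,170,559.91.
Lowest total cost among the candidates is at Q = 759.4.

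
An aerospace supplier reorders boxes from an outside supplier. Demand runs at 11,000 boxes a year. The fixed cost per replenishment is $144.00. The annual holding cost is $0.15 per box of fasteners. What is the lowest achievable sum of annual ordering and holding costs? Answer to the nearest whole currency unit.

TC* ≈ $689

The optimal lot size = √(2DS/H) = √(2 × 11,000 × 144 / 0.15) ≈ 4595.65.
At the optimum the two cost components are equal, so total cost = 2·(Q*/2)H = Q*·H.
Minimum total = √(2DSH) = √(2 × 11,000 × 144 × 0.15) ≈ 689.348.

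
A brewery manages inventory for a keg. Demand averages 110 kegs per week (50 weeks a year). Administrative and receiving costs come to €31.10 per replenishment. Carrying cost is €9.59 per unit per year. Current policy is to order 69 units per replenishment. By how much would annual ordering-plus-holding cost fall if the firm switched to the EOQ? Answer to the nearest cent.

Annual demand D = 110 × 50 = 5,500.
EOQ = √(2DS/H) = √(2 × 5,500 × 31.1 / 9.59) ≈ 188.87.
Cost at Q* = (D/Q*)S + (Q*/2)H = √(2DSH) ≈ €1,811.28.
Cost at Q = 69: (5,500/69)×31.1 + (69/2)×9.59 = €2,478.99 + €330.86 = €2,809.84.
Excess = €2,809.84 − €1,811.28 = €998.56.

Extra cost ≈ €998.56 per year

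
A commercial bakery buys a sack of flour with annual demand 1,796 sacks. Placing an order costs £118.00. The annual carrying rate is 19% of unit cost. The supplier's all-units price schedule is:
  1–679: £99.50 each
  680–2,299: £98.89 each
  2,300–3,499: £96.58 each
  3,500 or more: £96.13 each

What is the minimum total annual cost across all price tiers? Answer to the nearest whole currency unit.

TC* ≈ £181,533

Holding cost per unit per year at price C is H = 0.19·C.
Evaluate total cost at each tier's feasible EOQ or, if the EOQ is below the tier, at the tier's minimum quantity.
EOQ at £99.50 = 149.7 (feasible in tier 1): TC = 1,796×£99.50 + (1,796/149.7)×118 + (149.7/2)×0.19×£99.50 = £181,532.72.
EOQ at £98.89 = 150.2 < 680, so use break Q=680: TC = 1,796×£98.89 + (1,796/680.0)×118 + (680.0/2)×0.19×£98.89 = £184,306.39.
EOQ at £96.58 = 152.0 < 2300, so use break Q=2300: TC = 1,796×£96.58 + (1,796/2300.0)×118 + (2300.0/2)×0.19×£96.58 = £194,652.55.
EOQ at £96.13 = 152.3 < 3500, so use break Q=3500: TC = 1,796×£96.13 + (1,796/3500.0)×118 + (3500.0/2)×0.19×£96.13 = £204,673.26.
Lowest total cost among the candidates is at Q = 149.7.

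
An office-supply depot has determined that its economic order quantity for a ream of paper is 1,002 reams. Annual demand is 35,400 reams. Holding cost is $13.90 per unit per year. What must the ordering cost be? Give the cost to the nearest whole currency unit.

S ≈ $197

Squaring Q* = √(2DS/H) gives Q*² = 2DS/H.
From Q* = √(2DS/H): S = Q*²H / (2D) = 1,002² × 13.9 / (2 × 35,400) = 197.1138.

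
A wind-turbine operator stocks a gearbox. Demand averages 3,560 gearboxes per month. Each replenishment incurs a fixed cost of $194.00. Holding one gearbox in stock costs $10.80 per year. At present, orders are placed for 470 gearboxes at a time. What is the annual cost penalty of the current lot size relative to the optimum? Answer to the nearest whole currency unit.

Extra cost ≈ $6,792 per year

Annual demand D = 3,560 × 12 = 42,720.
EOQ = √(2DS/H) = √(2 × 42,720 × 194 / 10.8) ≈ 1238.85.
Cost at Q* = (D/Q*)S + (Q*/2)H = √(2DSH) ≈ $13,379.61.
Cost at Q = 470: (42,720/470)×194 + (470/2)×10.8 = $17,633.36 + $2,538.00 = $20,171.36.
Excess = $20,171.36 − $13,379.61 = $6,791.75.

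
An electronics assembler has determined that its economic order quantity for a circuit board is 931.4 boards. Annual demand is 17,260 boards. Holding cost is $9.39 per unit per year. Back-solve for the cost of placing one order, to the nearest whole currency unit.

The basic EOQ model gives Q* = √(2DS/H); rearrange for the unknown.
From Q* = √(2DS/H): S = Q*²H / (2D) = 931.4² × 9.39 / (2 × 17,260) = 235.9757.

S ≈ $236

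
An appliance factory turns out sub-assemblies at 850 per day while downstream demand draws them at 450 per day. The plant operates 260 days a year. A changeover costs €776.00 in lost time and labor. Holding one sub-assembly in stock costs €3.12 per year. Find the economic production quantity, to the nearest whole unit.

Annual demand D = 450 × 260 = 117,000.
Production build-up factor (1 − d/p) = 1 − 450/850 = 0.4706.
Q* = √(2DS / (H(1 − d/p))) = √(2 × 117,000 × 776 / (3.12 × 0.4706)).
= √(181,584,000 / 1.4682) ≈ 11120.926.

Q* ≈ 11,121 sub-assemblies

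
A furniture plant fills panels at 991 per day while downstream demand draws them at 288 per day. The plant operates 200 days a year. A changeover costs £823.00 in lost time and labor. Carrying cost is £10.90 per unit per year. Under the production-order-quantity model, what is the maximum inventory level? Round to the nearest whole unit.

Annual demand D = 288 × 200 = 57,600.
Production build-up factor (1 − d/p) = 1 − 288/991 = 0.7094.
Q* = √(2DS / (H(1 − d/p))) = √(2 × 57,600 × 823 / (10.9 × 0.7094)).
= √(94,809,600 / 7.7323) ≈ 3501.645.
Maximum inventory = Q*(1 − d/p) = 3501.645 × 0.7094 ≈ 2484.012.

I_max ≈ 2,484 panels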